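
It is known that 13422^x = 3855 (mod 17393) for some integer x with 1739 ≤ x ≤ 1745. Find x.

1739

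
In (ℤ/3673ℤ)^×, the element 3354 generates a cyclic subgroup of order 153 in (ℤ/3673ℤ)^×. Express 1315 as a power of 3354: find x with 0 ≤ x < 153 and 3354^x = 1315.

8

Baby-step giant-step with m = ceil(sqrt(153)) = 13.
Baby table (3354^j mod 3673 for j=0..12):
  0:1  1:3354  2:2590  3:215  4:1202  5:2227  6:2149  7:1320
  8:1315  9:2910  10:979  11:3577  12:1240
Giant step factor: 3354^(-13) ≡ 964 (mod 3673).
Scan 1315·964^i mod 3673 for i = 0, 1, …:
  i=0: 1315
Match at i=0, j=8: x = 0·13 + 8 = 8.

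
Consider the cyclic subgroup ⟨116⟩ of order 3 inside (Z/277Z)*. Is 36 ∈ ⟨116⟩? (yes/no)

no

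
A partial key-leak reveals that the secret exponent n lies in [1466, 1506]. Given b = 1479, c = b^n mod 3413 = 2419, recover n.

Compute 1479^1466 mod 3413 = 897, then multiply by 1479 repeatedly:
  1479^1466=897  1479^1467=2419
Found 2419 at exponent 1467.

1467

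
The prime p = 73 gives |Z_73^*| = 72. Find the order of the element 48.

36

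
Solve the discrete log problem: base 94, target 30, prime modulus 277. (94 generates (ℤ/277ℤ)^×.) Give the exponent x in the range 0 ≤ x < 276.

Baby-step giant-step with m = ceil(sqrt(276)) = 17.
Baby table (94^j mod 277 for j=0..16):
  0:1  1:94  2:249  3:138  4:230  5:14  6:208  7:162
  8:270  9:173  10:196  11:142  12:52  13:179  14:206  15:251
  16:49
Giant step factor: 94^(-17) ≡ 199 (mod 277).
Scan 30·199^i mod 277 for i = 0, 1, …:
  i=0: 30   i=1: 153   i=2: 254   i=3: 132
  i=4: 230
Match at i=4, j=4: x = 4·17 + 4 = 72.

72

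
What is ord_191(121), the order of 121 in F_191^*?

19

The order of 121 must divide p − 1 = 190 = 2 · 5 · 19.
Divisors: 1, 2, 5, 10, 19, 38, 95, 190.
Check each in increasing order: 121^1 ≡ 121;  121^2 ≡ 125;  121^5 ≡ 107;  121^10 ≡ 180;  121^19 ≡ 1.
Smallest exponent giving 1 is 19.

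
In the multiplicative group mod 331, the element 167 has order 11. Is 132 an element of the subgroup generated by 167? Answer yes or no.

no

132 ∈ ⟨167⟩ iff 132^11 ≡ 1 (mod 331), since |⟨167⟩| = 11.
132^11 mod 331 = 31.
Since 31 ≠ 1, 132 does not lie in the subgroup.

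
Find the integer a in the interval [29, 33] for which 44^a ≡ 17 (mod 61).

31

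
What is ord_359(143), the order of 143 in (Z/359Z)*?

358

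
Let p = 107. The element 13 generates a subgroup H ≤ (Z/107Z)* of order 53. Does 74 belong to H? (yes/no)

no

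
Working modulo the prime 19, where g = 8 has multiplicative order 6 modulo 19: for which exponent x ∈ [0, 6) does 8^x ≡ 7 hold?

Successive powers of 8 modulo 19:
  8^0=1  8^1=8  8^2=7
So 8^2 ≡ 7 (mod 19), giving x = 2.

2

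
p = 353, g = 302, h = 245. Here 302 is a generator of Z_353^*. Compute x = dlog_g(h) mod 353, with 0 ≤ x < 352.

335

Baby-step giant-step with m = ceil(sqrt(352)) = 19.
Baby table (302^j mod 353 for j=0..18):
  0:1  1:302  2:130  3:77  4:309  5:126  6:281  7:142
  8:171  9:104  10:344  11:106  12:242  13:13  14:43  15:278
  16:295  17:134  18:226
Giant step factor: 302^(-19) ≡ 287 (mod 353).
Scan 245·287^i mod 353 for i = 0, 1, …:
  i=0: 245   i=1: 68   i=2: 101   i=3: 41
  i=4: 118   i=5: 331   i=6: 40   i=7: 184
  i=8: 211   i=9: 194     …   i=16: 114
  i=17: 242
Match at i=17, j=12: x = 17·19 + 12 = 335.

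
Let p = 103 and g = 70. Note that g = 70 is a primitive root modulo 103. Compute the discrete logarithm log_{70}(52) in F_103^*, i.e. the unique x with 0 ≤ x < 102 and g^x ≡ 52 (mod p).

22

Baby-step giant-step with m = ceil(sqrt(102)) = 11.
Baby table (70^j mod 103 for j=0..10):
  0:1  1:70  2:59  3:10  4:82  5:75  6:100  7:99
  8:29  9:73  10:63
Giant step factor: 70^(-11) ≡ 65 (mod 103).
Scan 52·65^i mod 103 for i = 0, 1, …:
  i=0: 52   i=1: 84   i=2: 1
Match at i=2, j=0: x = 2·11 + 0 = 22.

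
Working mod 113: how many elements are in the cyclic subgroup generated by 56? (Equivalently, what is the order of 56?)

28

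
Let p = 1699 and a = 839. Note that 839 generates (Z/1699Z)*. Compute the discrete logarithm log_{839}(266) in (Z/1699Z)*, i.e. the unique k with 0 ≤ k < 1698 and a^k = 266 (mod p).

Baby-step giant-step with m = ceil(sqrt(1698)) = 42.
Baby table (839^j mod 1699 for j=0..41):
  0:1  1:839  2:535  3:329  4:793  5:1018  6:1204  7:950
  8:219  9:249  10:1633  11:693  12:369  13:373  14:331  15:772
  16:389  17:163  18:837  19:556  20:958  21:135  22:1131  23:867
  24:241  25:18  26:1510  27:1135  28:825  29:682  30:1334  31:1284
  32:110  33:544  34:1084  35:511  36:581  37:1545  38:1617  39:861
  40:304  41:206
Giant step factor: 839^(-42) ≡ 1212 (mod 1699).
Scan 266·1212^i mod 1699 for i = 0, 1, …:
  i=0: 266   i=1: 1281   i=2: 1385   i=3: 8
  i=4: 1201   i=5: 1268   i=6: 920   i=7: 496
  i=8: 1405   i=9: 462     …   i=13: 1460
  i=14: 861
Match at i=14, j=39: k = 14·42 + 39 = 627.

627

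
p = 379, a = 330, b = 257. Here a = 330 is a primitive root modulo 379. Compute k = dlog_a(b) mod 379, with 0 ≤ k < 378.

Baby-step giant-step with m = ceil(sqrt(378)) = 20.
Baby table (330^j mod 379 for j=0..19):
  0:1  1:330  2:127  3:220  4:211  5:273  6:267  7:182
  8:178  9:374  10:245  11:123  12:37  13:82  14:151  15:181
  16:227  17:247  18:25  19:291
Giant step factor: 330^(-20) ≡ 326 (mod 379).
Scan 257·326^i mod 379 for i = 0, 1, …:
  i=0: 257   i=1: 23   i=2: 297   i=3: 177
  i=4: 94   i=5: 324   i=6: 262   i=7: 137
  i=8: 319   i=9: 148   i=10: 115   i=11: 348
  i=12: 127
Match at i=12, j=2: k = 12·20 + 2 = 242.

242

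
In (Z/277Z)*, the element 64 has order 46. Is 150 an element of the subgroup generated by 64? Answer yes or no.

no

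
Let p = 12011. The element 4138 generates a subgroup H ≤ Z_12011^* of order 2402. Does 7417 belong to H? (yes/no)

7417 ∈ ⟨4138⟩ iff 7417^2402 ≡ 1 (mod 12011), since |⟨4138⟩| = 2402.
7417^2402 mod 12011 = 1.
Since 1 = 1, 7417 lies in the subgroup.

yes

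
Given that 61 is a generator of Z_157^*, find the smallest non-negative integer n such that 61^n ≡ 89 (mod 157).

Baby-step giant-step with m = ceil(sqrt(156)) = 13.
Baby table (61^j mod 157 for j=0..12):
  0:1  1:61  2:110  3:116  4:11  5:43  6:111  7:20
  8:121  9:2  10:122  11:63  12:75
Giant step factor: 61^(-13) ≡ 50 (mod 157).
Scan 89·50^i mod 157 for i = 0, 1, …:
  i=0: 89   i=1: 54   i=2: 31   i=3: 137
  i=4: 99   i=5: 83   i=6: 68   i=7: 103
  i=8: 126   i=9: 20
Match at i=9, j=7: n = 9·13 + 7 = 124.

124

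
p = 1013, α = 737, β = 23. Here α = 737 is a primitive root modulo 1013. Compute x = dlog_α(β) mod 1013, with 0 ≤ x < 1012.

242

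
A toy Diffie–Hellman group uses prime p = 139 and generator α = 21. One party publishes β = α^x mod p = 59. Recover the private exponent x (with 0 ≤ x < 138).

Baby-step giant-step with m = ceil(sqrt(138)) = 12.
Baby table (21^j mod 139 for j=0..11):
  0:1  1:21  2:24  3:87  4:20  5:3  6:63  7:72
  8:122  9:60  10:9  11:50
Giant step factor: 21^(-12) ≡ 65 (mod 139).
Scan 59·65^i mod 139 for i = 0, 1, …:
  i=0: 59   i=1: 82   i=2: 48   i=3: 62
  i=4: 138   i=5: 74   i=6: 84   i=7: 39
  i=8: 33   i=9: 60
Match at i=9, j=9: x = 9·12 + 9 = 117.

117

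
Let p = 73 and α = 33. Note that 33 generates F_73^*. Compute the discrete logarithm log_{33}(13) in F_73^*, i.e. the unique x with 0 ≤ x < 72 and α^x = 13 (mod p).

47

Baby-step giant-step with m = ceil(sqrt(72)) = 9.
Baby table (33^j mod 73 for j=0..8):
  0:1  1:33  2:67  3:21  4:36  5:20  6:3  7:26
  8:55
Giant step factor: 33^(-9) ≡ 51 (mod 73).
Scan 13·51^i mod 73 for i = 0, 1, …:
  i=0: 13   i=1: 6   i=2: 14   i=3: 57
  i=4: 60   i=5: 67
Match at i=5, j=2: x = 5·9 + 2 = 47.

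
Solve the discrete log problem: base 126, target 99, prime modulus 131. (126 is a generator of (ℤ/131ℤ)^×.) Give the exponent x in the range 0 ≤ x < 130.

10

Successive powers of 126 modulo 131:
  126^0=1  126^1=126  126^2=25  126^3=6  126^4=101  126^5=19
  126^6=36  126^7=82  126^8=114  126^9=85  126^10=99
So 126^10 ≡ 99 (mod 131), giving x = 10.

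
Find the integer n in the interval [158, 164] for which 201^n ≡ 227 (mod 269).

159

Compute 201^158 mod 269 = 56, then multiply by 201 repeatedly:
  201^158=56  201^159=227
Found 227 at exponent 159.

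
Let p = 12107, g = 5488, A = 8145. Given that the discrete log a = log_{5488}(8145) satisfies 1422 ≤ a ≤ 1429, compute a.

Compute 5488^1422 mod 12107 = 4197, then multiply by 5488 repeatedly:
  5488^1422=4197  5488^1423=5622  5488^1424=4900  5488^1425=1553  5488^1426=11643
  5488^1427=8145
Found 8145 at exponent 1427.

1427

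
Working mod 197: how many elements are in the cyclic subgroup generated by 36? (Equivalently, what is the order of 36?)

The order of 36 must divide p − 1 = 196 = 2^2 · 7^2.
Divisors: 1, 2, 4, 7, 14, 28, 49, 98, 196.
Check each in increasing order: 36^1 ≡ 36;  36^2 ≡ 114;  36^4 ≡ 191;  36^7 ≡ 1.
Smallest exponent giving 1 is 7.

7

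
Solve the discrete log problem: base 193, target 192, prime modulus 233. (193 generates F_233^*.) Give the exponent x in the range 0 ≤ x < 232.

Baby-step giant-step with m = ceil(sqrt(232)) = 16.
Baby table (193^j mod 233 for j=0..15):
  0:1  1:193  2:202  3:75  4:29  5:5  6:33  7:78
  8:142  9:145  10:25  11:165  12:157  13:11  14:26  15:125
Giant step factor: 193^(-16) ≡ 135 (mod 233).
Scan 192·135^i mod 233 for i = 0, 1, …:
  i=0: 192   i=1: 57   i=2: 6   i=3: 111
  i=4: 73   i=5: 69   i=6: 228   i=7: 24
  i=8: 211   i=9: 59   i=10: 43   i=11: 213
  i=12: 96   i=13: 145
Match at i=13, j=9: x = 13·16 + 9 = 217.

217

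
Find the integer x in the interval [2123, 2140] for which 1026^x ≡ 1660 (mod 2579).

2124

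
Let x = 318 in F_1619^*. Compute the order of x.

The order of 318 must divide p − 1 = 1618 = 2 · 809.
Divisors: 1, 2, 809, 1618.
Check each in increasing order: 318^1 ≡ 318;  318^2 ≡ 746;  318^809 ≡ 1618;  318^1618 ≡ 1.
Smallest exponent giving 1 is 1618.

1618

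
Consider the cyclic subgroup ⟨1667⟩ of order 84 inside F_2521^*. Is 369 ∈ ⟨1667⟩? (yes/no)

yes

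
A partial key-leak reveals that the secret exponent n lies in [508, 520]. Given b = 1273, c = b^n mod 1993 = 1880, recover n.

508

Compute 1273^508 mod 1993 = 1880, then multiply by 1273 repeatedly:
  1273^508=1880
Found 1880 at exponent 508.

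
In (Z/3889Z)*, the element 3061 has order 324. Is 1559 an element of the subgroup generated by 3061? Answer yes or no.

1559 ∈ ⟨3061⟩ iff 1559^324 ≡ 1 (mod 3889), since |⟨3061⟩| = 324.
1559^324 mod 3889 = 1.
Since 1 = 1, 1559 lies in the subgroup.

yes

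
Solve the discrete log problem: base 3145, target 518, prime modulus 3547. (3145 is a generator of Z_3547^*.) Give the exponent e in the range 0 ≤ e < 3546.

Baby-step giant-step with m = ceil(sqrt(3546)) = 60.
Baby table (3145^j mod 3547 for j=0..59):
  0:1  1:3145  2:1989  3:2044  4:1216  5:654  6:3117  7:2604
  8:3104  9:736  10:2076  11:2540  12:456  13:1132  14:2499  15:2750
  16:1164  17:276  18:2552  19:2726  20:171  21:2198  22:3154  23:1918
  24:2210  25:1877  26:957  27:1909  28:2281  29:1711  30:296  31:1606
  32:3489  33:2034  34:1689  35:2046  36:412  37:1085  38:111  39:1489
  40:865  41:3423  42:190  43:1654  44:1928  45:1737  46:485  47:115
  48:3428  49:1727  50:958  51:1507  52:723  53:208  54:1512  55:2260
  56:3059  57:1091  58:1246  59:2782
Giant step factor: 3145^(-60) ≡ 3269 (mod 3547).
Scan 518·3269^i mod 3547 for i = 0, 1, …:
  i=0: 518   i=1: 1423   i=2: 1670   i=3: 397
  i=4: 3138   i=5: 198   i=6: 1708   i=7: 474
  i=8: 3014   i=9: 2747     …   i=30: 3517
  i=31: 1246
Match at i=31, j=58: e = 31·60 + 58 = 1918.

1918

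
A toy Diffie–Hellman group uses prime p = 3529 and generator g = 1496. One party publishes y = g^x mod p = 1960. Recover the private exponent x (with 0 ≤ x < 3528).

Baby-step giant-step with m = ceil(sqrt(3528)) = 60.
Baby table (1496^j mod 3529 for j=0..59):
  0:1  1:1496  2:630  3:237  4:1652  5:1092  6:3234  7:3334
  8:1187  9:665  10:3191  11:2528  12:2329  13:1061  14:2735  15:1449
  16:898  17:2388  18:1100  19:1086  20:1316  21:3083  22:3294  23:1340
  24:168  25:769  26:3499  27:997  28:2274  29:3477  30:3375  31:2530
  32:1792  33:2321  34:3209  35:1224  36:3082  37:1798  38:710  39:3460
  40:2646  41:2407  42:1292  43:2469  44:2290  45:2710  46:2868  47:2793
  48:3521  49:2148  50:2018  51:1633  52:900  53:1851  54:2360  55:1560
  56:1091  57:1738  58:2704  59:950
Giant step factor: 1496^(-60) ≡ 379 (mod 3529).
Scan 1960·379^i mod 3529 for i = 0, 1, …:
  i=0: 1960   i=1: 1750   i=2: 3327   i=3: 1080
  i=4: 3485   i=5: 969   i=6: 235   i=7: 840
  i=8: 750   i=9: 1930     …   i=34: 3071
  i=35: 2868
Match at i=35, j=46: x = 35·60 + 46 = 2146.

2146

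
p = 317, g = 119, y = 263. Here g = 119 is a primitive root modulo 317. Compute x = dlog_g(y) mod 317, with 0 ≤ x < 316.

14

Successive powers of 119 modulo 317:
  119^0=1  119^1=119  119^2=213  119^3=304  119^4=38  119^5=84
  119^6=169  119^7=140  119^8=176  119^9=22  119^10=82  119^11=248
  119^12=31  119^13=202  119^14=263
So 119^14 ≡ 263 (mod 317), giving x = 14.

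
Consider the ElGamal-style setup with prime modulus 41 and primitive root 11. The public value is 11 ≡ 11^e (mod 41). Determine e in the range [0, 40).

Successive powers of 11 modulo 41:
  11^0=1  11^1=11
So 11^1 ≡ 11 (mod 41), giving e = 1.

1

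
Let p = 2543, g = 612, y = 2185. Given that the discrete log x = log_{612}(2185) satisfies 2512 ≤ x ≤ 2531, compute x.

2521

Compute 612^2512 mod 2543 = 1956, then multiply by 612 repeatedly:
  612^2512=1956  612^2513=1862  612^2514=280  612^2515=979  612^2516=1543
  612^2517=863  612^2518=1755  612^2519=914  612^2520=2451  612^2521=2185
Found 2185 at exponent 2521.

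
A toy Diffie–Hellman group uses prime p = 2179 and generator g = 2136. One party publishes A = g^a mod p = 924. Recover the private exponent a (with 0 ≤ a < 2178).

193

Baby-step giant-step with m = ceil(sqrt(2178)) = 47.
Baby table (2136^j mod 2179 for j=0..46):
  0:1  1:2136  2:1849  3:1116  4:2129  5:2150  6:1247  7:854
  8:321  9:1450  10:841  11:880  12:1382  13:1586  14:1530  15:1759
  16:628  17:1323  18:1944  19:1389  20:1285  21:1399  22:855  23:278
  24:1120  25:1957  26:830  27:1353  28:654  29:205  30:2080  31:2078
  32:2164  33:645  34:592  35:692  36:750  37:435  38:906  39:264
  40:1722  41:40  42:459  43:2053  44:1060  45:179  46:1019
Giant step factor: 2136^(-47) ≡ 616 (mod 2179).
Scan 924·616^i mod 2179 for i = 0, 1, …:
  i=0: 924   i=1: 465   i=2: 991   i=3: 336
  i=4: 2150
Match at i=4, j=5: a = 4·47 + 5 = 193.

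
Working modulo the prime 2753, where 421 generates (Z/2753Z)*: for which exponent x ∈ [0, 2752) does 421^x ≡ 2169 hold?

943

Baby-step giant-step with m = ceil(sqrt(2752)) = 53.
Baby table (421^j mod 2753 for j=0..52):
  0:1  1:421  2:1049  3:1149  4:1954  5:2240  6:1514  7:1451
  8:2458  9:2443  10:1634  11:2417  12:1700  13:2673  14:2109  15:1423
  16:1682  17:601  18:2498  19:12  20:2299  21:1576  22:23  23:1424
  24:2103  25:1650  26:894  27:1966  28:1786  29:337  30:1474  31:1129
  32:1793  33:531  34:558  35:913  36:1706  37:2446  38:144  39:58
  40:2394  41:276  42:570  43:459  44:529  45:2469  46:1568  47:2161
  48:1291  49:1170  50:2536  51:2245  52:866
Giant step factor: 421^(-53) ≡ 2598 (mod 2753).
Scan 2169·2598^i mod 2753 for i = 0, 1, …:
  i=0: 2169   i=1: 2424   i=2: 1441   i=3: 2391
  i=4: 1050   i=5: 2430   i=6: 511   i=7: 632
  i=8: 1148   i=9: 1005     …   i=16: 1062
  i=17: 570
Match at i=17, j=42: x = 17·53 + 42 = 943.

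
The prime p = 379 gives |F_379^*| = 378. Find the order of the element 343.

126

The order of 343 must divide p − 1 = 378 = 2 · 3^3 · 7.
Divisors: 1, 2, 3, 6, 7, 9, 14, 18, 21, 27, 42, 54, 63, 126, 189, 378.
Check each in increasing order: 343^1 ≡ 343;  343^2 ≡ 159;  343^3 ≡ 340;  343^6 ≡ 5;  343^7 ≡ 199;  343^9 ≡ 184;  343^14 ≡ 185;  343^18 ≡ 125;  343^21 ≡ 52;  343^27 ≡ 260;  343^42 ≡ 51;  343^54 ≡ 138;  343^63 ≡ 378;  343^126 ≡ 1.
Smallest exponent giving 1 is 126.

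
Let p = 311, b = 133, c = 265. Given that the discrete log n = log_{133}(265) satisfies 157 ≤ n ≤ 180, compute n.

180

Compute 133^157 mod 311 = 38, then multiply by 133 repeatedly:
  133^157=38  133^158=78  133^159=111  133^160=146  133^161=136
  133^162=50  133^163=119  133^164=277  133^165=143  133^166=48
  133^167=164  133^168=42  133^169=299  133^170=270  133^171=145
  133^172=3  133^173=88  133^174=197  133^175=77  133^176=289
  133^177=184  133^178=214  133^179=161  133^180=265
Found 265 at exponent 180.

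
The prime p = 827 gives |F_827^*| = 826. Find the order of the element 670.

826

The order of 670 must divide p − 1 = 826 = 2 · 7 · 59.
Divisors: 1, 2, 7, 14, 59, 118, 413, 826.
Check each in increasing order: 670^1 ≡ 670;  670^2 ≡ 666;  670^7 ≡ 308;  670^14 ≡ 586;  670^59 ≡ 427;  670^118 ≡ 389;  670^413 ≡ 826;  670^826 ≡ 1.
Smallest exponent giving 1 is 826.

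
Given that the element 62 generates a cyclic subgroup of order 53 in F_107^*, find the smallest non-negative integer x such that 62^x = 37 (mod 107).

Baby-step giant-step with m = ceil(sqrt(53)) = 8.
Baby table (62^j mod 107 for j=0..7):
  0:1  1:62  2:99  3:39  4:64  5:9  6:23  7:35
Giant step factor: 62^(-8) ≡ 25 (mod 107).
Scan 37·25^i mod 107 for i = 0, 1, …:
  i=0: 37   i=1: 69   i=2: 13   i=3: 4
  i=4: 100   i=5: 39
Match at i=5, j=3: x = 5·8 + 3 = 43.

43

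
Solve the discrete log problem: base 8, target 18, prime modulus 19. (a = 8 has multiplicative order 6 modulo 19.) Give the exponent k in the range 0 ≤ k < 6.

3

Successive powers of 8 modulo 19:
  8^0=1  8^1=8  8^2=7  8^3=18
So 8^3 ≡ 18 (mod 19), giving k = 3.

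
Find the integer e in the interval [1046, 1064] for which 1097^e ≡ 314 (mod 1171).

1052

Compute 1097^1046 mod 1171 = 438, then multiply by 1097 repeatedly:
  1097^1046=438  1097^1047=376  1097^1048=280  1097^1049=358  1097^1050=441
  1097^1051=154  1097^1052=314
Found 314 at exponent 1052.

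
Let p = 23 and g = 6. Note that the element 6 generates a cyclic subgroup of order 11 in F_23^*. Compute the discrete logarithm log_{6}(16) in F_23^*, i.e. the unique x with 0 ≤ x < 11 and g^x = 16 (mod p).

Successive powers of 6 modulo 23:
  6^0=1  6^1=6  6^2=13  6^3=9  6^4=8  6^5=2
  6^6=12  6^7=3  6^8=18  6^9=16
So 6^9 ≡ 16 (mod 23), giving x = 9.

9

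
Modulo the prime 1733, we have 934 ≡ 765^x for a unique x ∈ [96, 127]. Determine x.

123

Compute 765^96 mod 1733 = 1665, then multiply by 765 repeatedly:
  765^96=1665  765^97=1703  765^98=1312  765^99=273  765^100=885
  765^101=1155  765^102=1478  765^103=754  765^104=1454  765^105=1457
  765^106=286  765^107=432  765^108=1210  765^109=228  765^110=1120
  765^111=698  765^112=206  765^113=1620  765^114=205  765^115=855
  765^116=734  765^117=18  765^118=1639  765^119=876  765^120=1202
  765^121=1040  765^122=153  765^123=934
Found 934 at exponent 123.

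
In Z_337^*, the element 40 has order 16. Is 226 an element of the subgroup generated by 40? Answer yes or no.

⟨40⟩ has order 16; its elements mod 337 are {1, 30, 40, 59, 85, 111, 146, 148, 189, 191, 226, 252, 278, 297, 307, 336}.
226 is in this set.

yes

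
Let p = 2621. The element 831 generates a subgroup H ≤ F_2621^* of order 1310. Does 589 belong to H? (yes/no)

yes

589 ∈ ⟨831⟩ iff 589^1310 ≡ 1 (mod 2621), since |⟨831⟩| = 1310.
589^1310 mod 2621 = 1.
Since 1 = 1, 589 lies in the subgroup.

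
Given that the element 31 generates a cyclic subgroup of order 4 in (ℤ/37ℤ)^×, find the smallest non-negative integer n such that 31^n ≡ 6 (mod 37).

Successive powers of 31 modulo 37:
  31^0=1  31^1=31  31^2=36  31^3=6
So 31^3 ≡ 6 (mod 37), giving n = 3.

3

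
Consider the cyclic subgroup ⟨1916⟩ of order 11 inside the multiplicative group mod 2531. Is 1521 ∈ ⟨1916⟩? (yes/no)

yes

⟨1916⟩ has order 11; its elements mod 2531 are {1, 39, 107, 649, 763, 1055, 1106, 1325, 1521, 1642, 1916}.
1521 is in this set.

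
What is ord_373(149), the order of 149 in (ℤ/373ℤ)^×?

372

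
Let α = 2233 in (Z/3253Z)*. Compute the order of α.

1626

The order of 2233 must divide p − 1 = 3252 = 2^2 · 3 · 271.
Divisors: 1, 2, 3, 4, 6, 12, 271, 542, 813, 1084, 1626, 3252.
Check each in increasing order: 2233^1 ≡ 2233;  2233^2 ≡ 2693;  2233^3 ≡ 1925;  2233^4 ≡ 1312;  2233^6 ≡ 458;  2233^12 ≡ 1572;  2233^271 ≡ 1814;  2233^542 ≡ 1813;  2233^813 ≡ 3252;  2233^1084 ≡ 1439;  2233^1626 ≡ 1.
Smallest exponent giving 1 is 1626.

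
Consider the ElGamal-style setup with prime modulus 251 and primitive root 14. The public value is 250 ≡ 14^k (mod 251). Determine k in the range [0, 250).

125

Baby-step giant-step with m = ceil(sqrt(250)) = 16.
Baby table (14^j mod 251 for j=0..15):
  0:1  1:14  2:196  3:234  4:13  5:182  6:38  7:30
  8:169  9:107  10:243  11:139  12:189  13:136  14:147  15:50
Giant step factor: 14^(-16) ≡ 161 (mod 251).
Scan 250·161^i mod 251 for i = 0, 1, …:
  i=0: 250   i=1: 90   i=2: 183   i=3: 96
  i=4: 145   i=5: 2   i=6: 71   i=7: 136
Match at i=7, j=13: k = 7·16 + 13 = 125.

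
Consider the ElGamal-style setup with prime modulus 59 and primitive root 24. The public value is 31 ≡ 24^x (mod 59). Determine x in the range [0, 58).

25

Baby-step giant-step with m = ceil(sqrt(58)) = 8.
Baby table (24^j mod 59 for j=0..7):
  0:1  1:24  2:45  3:18  4:19  5:43  6:29  7:47
Giant step factor: 24^(-8) ≡ 17 (mod 59).
Scan 31·17^i mod 59 for i = 0, 1, …:
  i=0: 31   i=1: 55   i=2: 50   i=3: 24
Match at i=3, j=1: x = 3·8 + 1 = 25.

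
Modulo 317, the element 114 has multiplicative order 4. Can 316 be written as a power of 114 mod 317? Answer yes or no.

yes

316 ∈ ⟨114⟩ iff 316^4 ≡ 1 (mod 317), since |⟨114⟩| = 4.
316^4 mod 317 = 1.
Since 1 = 1, 316 lies in the subgroup.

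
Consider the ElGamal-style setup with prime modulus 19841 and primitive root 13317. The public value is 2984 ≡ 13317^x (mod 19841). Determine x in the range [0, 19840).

18451

Baby-step giant-step with m = ceil(sqrt(19840)) = 141.
Baby table (13317^j mod 19841 for j=0..140):
  0:1  1:13317  2:3631  3:1510  4:9737  5:6694  6:18226  7:689
  8:8871  9:1793  10:8658  11:2535  12:9054  13:18202  14:18378  15:1091
  16:5235  17:13062  18:607  19:8132  20:1666  21:3884  22:17582  23:15694
  24:11745  25:1562  26:7786  27:16937  28:17382  29:10988  30:19662  31:17018
  32:4804  33:7484  34:3085  35:12075  36:11311  37:15556  38:19212  39:16350
  40:17657  41:2578  42:6296  43:15607  44:3944  45:3121  46:15303  47:3140
  48:10393  49:12606  50:19242  51:19040  52:7541  53:8196  54:791  55:18017
  56:15017  57:3950  58:3659  59:17248  60:12200  61:9292  62:13088  63:9552
  64:3333  65:1244  66:18954  67:13057  68:13386  69:9818  70:13957  71:14722
  72:3953  73:3928  74:8300  75:16730  76:18662  77:13329  78:4707  79:5400
  80:8016  81:4492  82:19190  83:1150  84:17139  85:9040  86:10333  87:7226
  88:19633  89:7804  90:18551  91:3376  92:18327  93:16359  94:18464  95:15416
  96:45  97:4035  98:4667  99:8427  100:1663  101:3615  102:6689  103:11164
  104:2375  105:1321  106:12631  107:14870  108:10610  109:5609  110:13529  111:9413
  112:17324  113:12401  114:7474  115:8802  116:15447  117:16052  118:17391  119:11795
  120:12659  121:10767  122:13073  123:8207  124:8391  125:18276  126:11786  127:11852
  128:17770  129:19324  130:19779  131:7668  132:12970  133:5585  134:11377  135:1633
  136:925  137:16805  138:5546  139:7880  140:18752
Giant step factor: 13317^(-141) ≡ 6966 (mod 19841).
Scan 2984·6966^i mod 19841 for i = 0, 1, …:
  i=0: 2984   i=1: 13017   i=2: 3052   i=3: 10521
  i=4: 16473   i=5: 10415   i=6: 12194   i=7: 4083
  i=8: 10025   i=9: 13671     …   i=129: 9341
  i=130: 10767
Match at i=130, j=121: x = 130·141 + 121 = 18451.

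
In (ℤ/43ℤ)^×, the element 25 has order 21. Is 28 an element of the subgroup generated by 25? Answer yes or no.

⟨25⟩ has order 21; its elements mod 43 are {1, 4, 6, 9, 10, 11, 13, 14, 15, 16, 17, 21, 23, 24, 25, 31, 35, 36, 38, 40, 41}.
28 is not in this set.

no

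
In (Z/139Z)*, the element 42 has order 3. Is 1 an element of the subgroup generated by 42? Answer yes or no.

⟨42⟩ has order 3; its elements mod 139 are {1, 42, 96}.
1 is in this set.

yes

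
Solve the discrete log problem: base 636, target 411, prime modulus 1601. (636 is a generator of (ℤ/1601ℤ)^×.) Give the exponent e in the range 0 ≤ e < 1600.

1486

Baby-step giant-step with m = ceil(sqrt(1600)) = 40.
Baby table (636^j mod 1601 for j=0..39):
  0:1  1:636  2:1044  3:1170  4:1256  5:1518  6:45  7:1403
  8:551  9:1418  10:485  11:1068  12:424  13:696  14:780  15:1371
  16:1012  17:30  18:1469  19:901  20:1479  21:857  22:712  23:1350
  24:464  25:520  26:914  27:141  28:20  29:1513  30:67  31:986
  32:1105  33:1542  34:900  35:843  36:1414  37:1143  38:94  39:547
Giant step factor: 636^(-40) ≡ 755 (mod 1601).
Scan 411·755^i mod 1601 for i = 0, 1, …:
  i=0: 411   i=1: 1312   i=2: 1142   i=3: 872
  i=4: 349   i=5: 931   i=6: 66   i=7: 199
  i=8: 1352   i=9: 923     …   i=36: 562
  i=37: 45
Match at i=37, j=6: e = 37·40 + 6 = 1486.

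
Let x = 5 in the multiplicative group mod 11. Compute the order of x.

The order of 5 must divide p − 1 = 10 = 2 · 5.
Divisors: 1, 2, 5, 10.
Check each in increasing order: 5^1 ≡ 5;  5^2 ≡ 3;  5^5 ≡ 1.
Smallest exponent giving 1 is 5.

5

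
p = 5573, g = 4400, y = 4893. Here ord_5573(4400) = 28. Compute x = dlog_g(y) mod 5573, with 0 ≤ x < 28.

9

Successive powers of 4400 modulo 5573:
  4400^0=1  4400^1=4400  4400^2=4971  4400^3=3948  4400^4=159  4400^5=2975
  4400^6=4596  4400^7=3556  4400^8=2989  4400^9=4893
So 4400^9 ≡ 4893 (mod 5573), giving x = 9.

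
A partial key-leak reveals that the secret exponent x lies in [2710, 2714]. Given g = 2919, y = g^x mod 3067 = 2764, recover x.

2712

Compute 2919^2710 mod 3067 = 3024, then multiply by 2919 repeatedly:
  2919^2710=3024  2919^2711=230  2919^2712=2764
Found 2764 at exponent 2712.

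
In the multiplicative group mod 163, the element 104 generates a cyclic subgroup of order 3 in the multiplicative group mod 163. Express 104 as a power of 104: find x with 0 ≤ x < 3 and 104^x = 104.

1

Successive powers of 104 modulo 163:
  104^0=1  104^1=104
So 104^1 ≡ 104 (mod 163), giving x = 1.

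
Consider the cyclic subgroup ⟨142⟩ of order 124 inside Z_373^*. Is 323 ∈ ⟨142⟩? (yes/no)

yes

323 ∈ ⟨142⟩ iff 323^124 ≡ 1 (mod 373), since |⟨142⟩| = 124.
323^124 mod 373 = 1.
Since 1 = 1, 323 lies in the subgroup.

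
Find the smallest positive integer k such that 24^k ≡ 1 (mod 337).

The order of 24 must divide p − 1 = 336 = 2^4 · 3 · 7.
Divisors: 1, 2, 3, 4, 6, 7, 8, 12, 14, 16, 21, 24, 28, 42, 48, 56, 84, 112, 168, 336.
Check each in increasing order: 24^1 ≡ 24;  24^2 ≡ 239;  24^3 ≡ 7;  24^4 ≡ 168;  24^6 ≡ 49;  24^7 ≡ 165;  24^8 ≡ 253;  24^12 ≡ 42;  24^14 ≡ 265;  24^16 ≡ 316;  24^21 ≡ 252;  24^24 ≡ 79;  24^28 ≡ 129;  24^42 ≡ 148;  24^48 ≡ 175;  24^56 ≡ 128;  24^84 ≡ 336;  24^112 ≡ 208;  24^168 ≡ 1.
Smallest exponent giving 1 is 168.

168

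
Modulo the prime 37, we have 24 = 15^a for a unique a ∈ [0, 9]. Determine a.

5

Compute 15^0 mod 37 = 1, then multiply by 15 repeatedly:
  15^0=1  15^1=15  15^2=3  15^3=8  15^4=9
  15^5=24
Found 24 at exponent 5.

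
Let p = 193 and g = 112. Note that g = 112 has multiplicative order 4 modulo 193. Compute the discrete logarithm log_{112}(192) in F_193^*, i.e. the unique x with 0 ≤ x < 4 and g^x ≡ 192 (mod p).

2

Successive powers of 112 modulo 193:
  112^0=1  112^1=112  112^2=192
So 112^2 ≡ 192 (mod 193), giving x = 2.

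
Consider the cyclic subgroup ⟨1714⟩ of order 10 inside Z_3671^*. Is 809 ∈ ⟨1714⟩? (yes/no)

809 ∈ ⟨1714⟩ iff 809^10 ≡ 1 (mod 3671), since |⟨1714⟩| = 10.
809^10 mod 3671 = 2345.
Since 2345 ≠ 1, 809 does not lie in the subgroup.

no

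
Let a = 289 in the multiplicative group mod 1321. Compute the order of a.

12

The order of 289 must divide p − 1 = 1320 = 2^3 · 3 · 5 · 11.
Divisors: 1, 2, 3, 4, 5, 6, 8, 10, 11, 12, 15, 20, 22, 24, 30, 33, 40, 44, 55, 60, 66, 88, 110, 120, 132, 165, 220, 264, 330, 440, 660, 1320.
Check each in increasing order: 289^1 ≡ 289;  289^2 ≡ 298;  289^3 ≡ 257;  289^4 ≡ 297;  289^5 ≡ 1289;  289^6 ≡ 1320;  289^8 ≡ 1023;  289^10 ≡ 1024;  289^11 ≡ 32;  289^12 ≡ 1.
Smallest exponent giving 1 is 12.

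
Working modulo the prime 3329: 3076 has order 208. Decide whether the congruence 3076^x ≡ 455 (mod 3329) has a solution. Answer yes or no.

yes

455 ∈ ⟨3076⟩ iff 455^208 ≡ 1 (mod 3329), since |⟨3076⟩| = 208.
455^208 mod 3329 = 1.
Since 1 = 1, 455 lies in the subgroup.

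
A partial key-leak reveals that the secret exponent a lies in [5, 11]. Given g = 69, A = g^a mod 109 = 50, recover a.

Compute 69^5 mod 109 = 50, then multiply by 69 repeatedly:
  69^5=50
Found 50 at exponent 5.

5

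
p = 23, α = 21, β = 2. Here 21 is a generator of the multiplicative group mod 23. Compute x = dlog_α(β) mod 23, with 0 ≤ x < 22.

Successive powers of 21 modulo 23:
  21^0=1  21^1=21  21^2=4  21^3=15  21^4=16  21^5=14
  21^6=18  21^7=10  21^8=3  21^9=17  21^10=12  21^11=22
  21^12=2
So 21^12 ≡ 2 (mod 23), giving x = 12.

12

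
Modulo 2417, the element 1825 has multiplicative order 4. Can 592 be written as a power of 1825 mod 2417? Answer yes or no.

yes

⟨1825⟩ has order 4; its elements mod 2417 are {1, 592, 1825, 2416}.
592 is in this set.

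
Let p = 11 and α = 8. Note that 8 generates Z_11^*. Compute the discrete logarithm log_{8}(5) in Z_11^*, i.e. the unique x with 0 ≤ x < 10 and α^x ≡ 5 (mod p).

8

Successive powers of 8 modulo 11:
  8^0=1  8^1=8  8^2=9  8^3=6  8^4=4  8^5=10
  8^6=3  8^7=2  8^8=5
So 8^8 ≡ 5 (mod 11), giving x = 8.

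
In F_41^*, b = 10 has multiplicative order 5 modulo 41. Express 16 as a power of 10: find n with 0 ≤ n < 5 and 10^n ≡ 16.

3

Successive powers of 10 modulo 41:
  10^0=1  10^1=10  10^2=18  10^3=16
So 10^3 ≡ 16 (mod 41), giving n = 3.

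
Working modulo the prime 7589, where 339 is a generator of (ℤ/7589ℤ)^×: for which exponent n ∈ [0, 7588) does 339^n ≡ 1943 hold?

2091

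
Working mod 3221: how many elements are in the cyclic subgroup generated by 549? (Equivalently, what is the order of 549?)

1610

The order of 549 must divide p − 1 = 3220 = 2^2 · 5 · 7 · 23.
Divisors: 1, 2, 4, 5, 7, 10, 14, 20, 23, 28, 35, 46, 70, 92, 115, 140, 161, 230, 322, 460, 644, 805, 1610, 3220.
Check each in increasing order: 549^1 ≡ 549;  549^2 ≡ 1848;  549^4 ≡ 844;  549^5 ≡ 2753;  549^7 ≡ 1585;  549^10 ≡ 3217;  549^14 ≡ 3066;  549^20 ≡ 16;  549^23 ≡ 2213;  549^28 ≡ 1478;  549^35 ≡ 963;  549^46 ≡ 1449;  549^70 ≡ 2942;  549^92 ≡ 2730;  549^115 ≡ 2115;  549^140 ≡ 537;  549^161 ≡ 1464;  549^230 ≡ 2477;  549^322 ≡ 1331;  549^460 ≡ 2745;  549^644 ≡ 11;  549^805 ≡ 3220;  549^1610 ≡ 1.
Smallest exponent giving 1 is 1610.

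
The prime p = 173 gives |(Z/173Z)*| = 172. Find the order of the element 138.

43

The order of 138 must divide p − 1 = 172 = 2^2 · 43.
Divisors: 1, 2, 4, 43, 86, 172.
Check each in increasing order: 138^1 ≡ 138;  138^2 ≡ 14;  138^4 ≡ 23;  138^43 ≡ 1.
Smallest exponent giving 1 is 43.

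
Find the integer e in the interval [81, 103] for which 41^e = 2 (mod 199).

86

Compute 41^81 mod 199 = 85, then multiply by 41 repeatedly:
  41^81=85  41^82=102  41^83=3  41^84=123  41^85=68
  41^86=2
Found 2 at exponent 86.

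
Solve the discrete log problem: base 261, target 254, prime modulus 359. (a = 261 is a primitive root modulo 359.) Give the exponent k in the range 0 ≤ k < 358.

Baby-step giant-step with m = ceil(sqrt(358)) = 19.
Baby table (261^j mod 359 for j=0..18):
  0:1  1:261  2:270  3:106  4:23  5:259  6:107  7:284
  8:170  9:213  10:307  11:70  12:320  13:232  14:240  15:174
  16:180  17:310  18:135
Giant step factor: 261^(-19) ≡ 210 (mod 359).
Scan 254·210^i mod 359 for i = 0, 1, …:
  i=0: 254   i=1: 208   i=2: 241   i=3: 350
  i=4: 264   i=5: 154   i=6: 30   i=7: 197
  i=8: 85   i=9: 259
Match at i=9, j=5: k = 9·19 + 5 = 176.

176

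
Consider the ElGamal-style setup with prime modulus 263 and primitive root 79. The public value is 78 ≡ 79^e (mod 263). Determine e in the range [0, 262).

174

Baby-step giant-step with m = ceil(sqrt(262)) = 17.
Baby table (79^j mod 263 for j=0..16):
  0:1  1:79  2:192  3:177  4:44  5:57  6:32  7:161
  8:95  9:141  10:93  11:246  12:235  13:155  14:147  15:41
  16:83
Giant step factor: 79^(-17) ≡ 73 (mod 263).
Scan 78·73^i mod 263 for i = 0, 1, …:
  i=0: 78   i=1: 171   i=2: 122   i=3: 227
  i=4: 2   i=5: 146   i=6: 138   i=7: 80
  i=8: 54   i=9: 260   i=10: 44
Match at i=10, j=4: e = 10·17 + 4 = 174.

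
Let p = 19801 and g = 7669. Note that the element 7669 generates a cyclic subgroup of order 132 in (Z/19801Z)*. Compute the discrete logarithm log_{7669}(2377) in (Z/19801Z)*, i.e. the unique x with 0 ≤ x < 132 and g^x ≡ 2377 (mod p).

102

Baby-step giant-step with m = ceil(sqrt(132)) = 12.
Baby table (7669^j mod 19801 for j=0..11):
  0:1  1:7669  2:4591  3:2201  4:9017  5:6281  6:12957  7:5815
  8:3383  9:4917  10:7369  11:807
Giant step factor: 7669^(-12) ≡ 3052 (mod 19801).
Scan 2377·3052^i mod 19801 for i = 0, 1, …:
  i=0: 2377   i=1: 7438   i=2: 8830   i=3: 19800
  i=4: 16749   i=5: 11567   i=6: 17102   i=7: 19669
  i=8: 12957
Match at i=8, j=6: x = 8·12 + 6 = 102.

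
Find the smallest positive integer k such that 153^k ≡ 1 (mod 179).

89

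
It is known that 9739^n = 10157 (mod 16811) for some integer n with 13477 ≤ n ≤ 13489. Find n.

13482

Compute 9739^13477 mod 16811 = 4531, then multiply by 9739 repeatedly:
  9739^13477=4531  9739^13478=15345  9739^13479=11976  9739^13480=16357  9739^13481=16598
  9739^13482=10157
Found 10157 at exponent 13482.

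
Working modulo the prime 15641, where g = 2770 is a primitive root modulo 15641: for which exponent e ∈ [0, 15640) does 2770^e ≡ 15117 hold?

Baby-step giant-step with m = ceil(sqrt(15640)) = 126.
Baby table (2770^j mod 15641 for j=0..125):
  0:1  1:2770  2:8810  3:3740  4:5458  5:9454  6:4546  7:1415
  8:9300  9:273  10:5442  11:12057  12:4355  13:4139  14:177  15:5419
  16:10911  17:5058  18:11965  19:15412  20:6951  21:199  22:3795  23:1398
  24:9133  25:6913  26:4426  27:13117  28:47  29:5062  30:7404  31:3729
  32:6270  33:6390  34:10329  35:3941  36:14793  37:12831  38:5518  39:3603
  40:1352  41:6841  42:8319  43:4437  44:12305  45:3111  46:14920  47:4878
  48:13877  49:9353  50:6314  51:3142  52:6944  53:12091  54:4689  55:6500
  56:2209  57:3299  58:3886  59:3212  60:13152  61:3151  62:592  63:13176
  64:7067  65:8699  66:9090  67:12931  68:980  69:8707  70:15609  71:5206
  72:15259  73:5448  74:13036  75:10292  76:10938  77:1643  78:15220  79:6905
  80:13548  81:5201  82:1409  83:8321  84:9977  85:14284  86:10591  87:10195
  88:8145  89:7328  90:12183  91:9273  92:3688  93:2187  94:4923  95:13399
  96:14778  97:2563  98:14137  99:10067  100:13328  101:5800  102:2693  103:14494
  104:13574  105:14657  106:11495  107:11715  108:11116  109:9832  110:3659  111:62
  112:15330  113:14426  114:12906  115:9935  116:7431  117:314  118:9525  119:13524
  120:1285  121:8943  122:12407  123:4113  124:6362  125:10974
Giant step factor: 2770^(-126) ≡ 2551 (mod 15641).
Scan 15117·2551^i mod 15641 for i = 0, 1, …:
  i=0: 15117   i=1: 8402   i=2: 5332   i=3: 9903
  i=4: 2338   i=5: 5017   i=6: 4029   i=7: 1842
  i=8: 6642   i=9: 4539     …   i=91: 1169
  i=92: 10329
Match at i=92, j=34: e = 92·126 + 34 = 11626.

11626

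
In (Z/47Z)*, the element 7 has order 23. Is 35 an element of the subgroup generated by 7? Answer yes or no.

no

35 ∈ ⟨7⟩ iff 35^23 ≡ 1 (mod 47), since |⟨7⟩| = 23.
35^23 mod 47 = 46.
Since 46 ≠ 1, 35 does not lie in the subgroup.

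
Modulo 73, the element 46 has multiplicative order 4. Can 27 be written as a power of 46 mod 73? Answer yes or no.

⟨46⟩ has order 4; its elements mod 73 are {1, 27, 46, 72}.
27 is in this set.

yes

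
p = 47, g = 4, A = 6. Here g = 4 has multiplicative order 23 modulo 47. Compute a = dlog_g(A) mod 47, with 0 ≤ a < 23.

10

Successive powers of 4 modulo 47:
  4^0=1  4^1=4  4^2=16  4^3=17  4^4=21  4^5=37
  4^6=7  4^7=28  4^8=18  4^9=25  4^10=6
So 4^10 ≡ 6 (mod 47), giving a = 10.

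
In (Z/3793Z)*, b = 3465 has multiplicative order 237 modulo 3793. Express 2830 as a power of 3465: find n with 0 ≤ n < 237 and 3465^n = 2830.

84

Baby-step giant-step with m = ceil(sqrt(237)) = 16.
Baby table (3465^j mod 3793 for j=0..15):
  0:1  1:3465  2:1380  3:2520  4:314  5:3212  6:918  7:2336
  8:3771  9:3423  10:3777  11:1455  12:678  13:1403  14:2562  15:1710
Giant step factor: 3465^(-16) ≡ 3409 (mod 3793).
Scan 2830·3409^i mod 3793 for i = 0, 1, …:
  i=0: 2830   i=1: 1871   i=2: 2206   i=3: 2528
  i=4: 256   i=5: 314
Match at i=5, j=4: n = 5·16 + 4 = 84.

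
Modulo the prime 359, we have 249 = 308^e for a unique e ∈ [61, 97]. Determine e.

73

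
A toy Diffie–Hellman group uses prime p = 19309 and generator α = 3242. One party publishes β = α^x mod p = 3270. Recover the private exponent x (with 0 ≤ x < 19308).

641

Baby-step giant-step with m = ceil(sqrt(19308)) = 139.
Baby table (3242^j mod 19309 for j=0..138):
  0:1  1:3242  2:6468  3:18991  4:11730  5:9239  6:4579  7:15806
  8:16275  9:11362  10:13341  11:18671  12:16976  13:5542  14:9794  15:8152
  16:14072  17:13566  18:14379  19:4792  20:11228  21:3711  22:1555  23:1661
  24:17060  25:7544  26:12454  27:749  28:14633  29:17282  30:12835  31:175
  32:7389  33:11978  34:2277  35:5996  36:14178  37:9656  38:4863  39:9702
  40:18832  41:17595  42:4204  43:16523  44:4400  45:14758  46:17043  47:10357
  48:18352  49:6155  50:8313  51:14691  52:12228  53:1799  54:1040  55:11914
  56:7188  57:16842  58:15221  59:11987  60:12146  61:6281  62:11316  63:18681
  64:10778  65:12295  66:6614  67:9598  68:9917  69:1429  70:17967  71:13070
  72:8994  73:1958  74:14484  75:16949  76:14553  77:8939  78:16738  79:6306
  80:15130  81:6600  82:2828  83:15910  84:5881  85:8219  86:18887  87:2815
  88:12382  89:18342  90:12353  91:1560  92:17871  93:10782  94:5954  95:13177
  96:8326  97:18219  98:19076  99:16974  100:18367  101:16167  102:8788  103:9921
  104:14397  105:5221  106:11798  107:17296  108:296  109:13491  110:2937  111:2417
  112:15769  113:12175  114:3754  115:5798  116:9459  117:3386  118:9900  119:4242
  120:4556  121:18476  122:2674  123:18676  124:13877  125:18573  126:8204  127:8875
  128:2340  129:17152  130:16173  131:8931  132:10111  133:12489  134:17674  135:9305
  136:6152  137:17896  138:14596
Giant step factor: 3242^(-139) ≡ 7012 (mod 19309).
Scan 3270·7012^i mod 19309 for i = 0, 1, …:
  i=0: 3270   i=1: 9457   i=2: 5378   i=3: 59
  i=4: 8219
Match at i=4, j=85: x = 4·139 + 85 = 641.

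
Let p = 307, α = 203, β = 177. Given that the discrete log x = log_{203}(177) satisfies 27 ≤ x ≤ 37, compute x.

Compute 203^27 mod 307 = 72, then multiply by 203 repeatedly:
  203^27=72  203^28=187  203^29=200  203^30=76  203^31=78
  203^32=177
Found 177 at exponent 32.

32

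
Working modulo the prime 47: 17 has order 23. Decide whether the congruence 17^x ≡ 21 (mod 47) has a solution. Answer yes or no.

yes

⟨17⟩ has order 23; its elements mod 47 are {1, 2, 3, 4, 6, 7, 8, 9, 12, 14, 16, 17, 18, 21, 24, 25, 27, 28, 32, 34, 36, 37, 42}.
21 is in this set.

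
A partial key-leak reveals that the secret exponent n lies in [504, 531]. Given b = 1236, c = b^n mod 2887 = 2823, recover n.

531

Compute 1236^504 mod 2887 = 1215, then multiply by 1236 repeatedly:
  1236^504=1215  1236^505=500  1236^506=182  1236^507=2653  1236^508=2363
  1236^509=1911  1236^510=430  1236^511=272  1236^512=1300  1236^513=1628
  1236^514=2856  1236^515=2102  1236^516=2659  1236^517=1118  1236^518=1862
  1236^519=493  1236^520=191  1236^521=2229  1236^522=846  1236^523=562
  1236^524=1752  1236^525=222  1236^526=127  1236^527=1074  1236^528=2331
  1236^529=2777  1236^530=2616  1236^531=2823
Found 2823 at exponent 531.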